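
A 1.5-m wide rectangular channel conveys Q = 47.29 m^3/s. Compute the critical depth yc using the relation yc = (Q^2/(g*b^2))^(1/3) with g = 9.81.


Using yc = (Q^2 / (g * b^2))^(1/3):
Q^2 = 47.29^2 = 2236.34.
g * b^2 = 9.81 * 1.5^2 = 9.81 * 2.25 = 22.07.
Q^2 / (g*b^2) = 2236.34 / 22.07 = 101.3294.
yc = 101.3294^(1/3) = 4.6619 m.

4.6619


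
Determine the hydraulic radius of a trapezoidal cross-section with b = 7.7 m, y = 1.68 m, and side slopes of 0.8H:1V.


For a trapezoidal section with side slope z:
A = (b + z*y)*y = (7.7 + 0.8*1.68)*1.68 = 15.194 m^2.
P = b + 2*y*sqrt(1 + z^2) = 7.7 + 2*1.68*sqrt(1 + 0.8^2) = 12.003 m.
R = A/P = 15.194 / 12.003 = 1.2659 m.

1.2659


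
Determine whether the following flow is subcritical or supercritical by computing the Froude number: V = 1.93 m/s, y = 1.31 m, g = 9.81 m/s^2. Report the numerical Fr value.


The Froude number is defined as Fr = V / sqrt(g*y).
g*y = 9.81 * 1.31 = 12.8511.
sqrt(g*y) = sqrt(12.8511) = 3.5848.
Fr = 1.93 / 3.5848 = 0.5384.
Since Fr < 1, the flow is subcritical.

0.5384


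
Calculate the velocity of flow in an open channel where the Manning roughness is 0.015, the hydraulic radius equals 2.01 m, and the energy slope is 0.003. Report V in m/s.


Manning's equation gives V = (1/n) * R^(2/3) * S^(1/2).
First, compute R^(2/3) = 2.01^(2/3) = 1.5927.
Next, S^(1/2) = 0.003^(1/2) = 0.054772.
Then 1/n = 1/0.015 = 66.67.
V = 66.67 * 1.5927 * 0.054772 = 5.8157 m/s.

5.8157


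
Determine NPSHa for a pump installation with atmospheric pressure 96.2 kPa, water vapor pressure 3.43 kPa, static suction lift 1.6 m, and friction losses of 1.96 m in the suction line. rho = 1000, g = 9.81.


NPSHa = p_atm/(rho*g) - z_s - hf_s - p_vap/(rho*g).
p_atm/(rho*g) = 96.2*1000 / (1000*9.81) = 9.806 m.
p_vap/(rho*g) = 3.43*1000 / (1000*9.81) = 0.35 m.
NPSHa = 9.806 - 1.6 - 1.96 - 0.35
      = 5.9 m.

5.9


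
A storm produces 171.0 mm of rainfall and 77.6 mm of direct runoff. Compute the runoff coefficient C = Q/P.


The runoff coefficient C = runoff depth / rainfall depth.
C = 77.6 / 171.0
  = 0.4538.

0.4538


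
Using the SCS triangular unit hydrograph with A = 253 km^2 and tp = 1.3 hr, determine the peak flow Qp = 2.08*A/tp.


SCS formula: Qp = 2.08 * A / tp.
Qp = 2.08 * 253 / 1.3
   = 526.24 / 1.3
   = 404.8 m^3/s per cm.

404.8


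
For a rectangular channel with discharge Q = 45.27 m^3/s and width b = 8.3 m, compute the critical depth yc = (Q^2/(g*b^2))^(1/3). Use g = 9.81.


Using yc = (Q^2 / (g * b^2))^(1/3):
Q^2 = 45.27^2 = 2049.37.
g * b^2 = 9.81 * 8.3^2 = 9.81 * 68.89 = 675.81.
Q^2 / (g*b^2) = 2049.37 / 675.81 = 3.0325.
yc = 3.0325^(1/3) = 1.4474 m.

1.4474


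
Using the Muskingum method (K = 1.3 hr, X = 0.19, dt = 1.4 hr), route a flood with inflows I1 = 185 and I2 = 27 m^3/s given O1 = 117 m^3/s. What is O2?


Muskingum coefficients:
denom = 2*K*(1-X) + dt = 2*1.3*(1-0.19) + 1.4 = 3.506.
C0 = (dt - 2*K*X)/denom = (1.4 - 2*1.3*0.19)/3.506 = 0.2584.
C1 = (dt + 2*K*X)/denom = (1.4 + 2*1.3*0.19)/3.506 = 0.5402.
C2 = (2*K*(1-X) - dt)/denom = 0.2014.
O2 = C0*I2 + C1*I1 + C2*O1
   = 0.2584*27 + 0.5402*185 + 0.2014*117
   = 130.48 m^3/s.

130.48


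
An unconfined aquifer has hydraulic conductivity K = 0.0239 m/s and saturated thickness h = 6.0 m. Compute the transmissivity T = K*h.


Transmissivity is defined as T = K * h.
T = 0.0239 * 6.0
  = 0.1434 m^2/s.

0.1434


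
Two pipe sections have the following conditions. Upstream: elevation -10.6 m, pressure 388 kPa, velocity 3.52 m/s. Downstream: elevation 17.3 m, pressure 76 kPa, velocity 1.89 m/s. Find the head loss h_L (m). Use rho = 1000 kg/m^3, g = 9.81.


Total head at each section: H = z + p/(rho*g) + V^2/(2g).
H1 = -10.6 + 388*1000/(1000*9.81) + 3.52^2/(2*9.81)
   = -10.6 + 39.551 + 0.6315
   = 29.583 m.
H2 = 17.3 + 76*1000/(1000*9.81) + 1.89^2/(2*9.81)
   = 17.3 + 7.747 + 0.1821
   = 25.229 m.
h_L = H1 - H2 = 29.583 - 25.229 = 4.354 m.

4.354


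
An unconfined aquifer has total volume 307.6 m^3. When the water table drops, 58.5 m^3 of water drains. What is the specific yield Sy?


Specific yield Sy = Volume drained / Total volume.
Sy = 58.5 / 307.6
   = 0.1902.

0.1902


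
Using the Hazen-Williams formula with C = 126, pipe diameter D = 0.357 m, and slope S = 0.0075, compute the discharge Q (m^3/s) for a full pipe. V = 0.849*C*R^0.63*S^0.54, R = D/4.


For a full circular pipe, R = D/4 = 0.357/4 = 0.0892 m.
V = 0.849 * 126 * 0.0892^0.63 * 0.0075^0.54
  = 0.849 * 126 * 0.218214 * 0.071209
  = 1.6622 m/s.
Pipe area A = pi*D^2/4 = pi*0.357^2/4 = 0.1001 m^2.
Q = A * V = 0.1001 * 1.6622 = 0.1664 m^3/s.

0.1664


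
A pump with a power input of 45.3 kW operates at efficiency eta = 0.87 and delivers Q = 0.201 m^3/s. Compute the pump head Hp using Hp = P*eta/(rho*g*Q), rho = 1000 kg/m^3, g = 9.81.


Pump head formula: Hp = P * eta / (rho * g * Q).
Numerator: P * eta = 45.3 * 1000 * 0.87 = 39411.0 W.
Denominator: rho * g * Q = 1000 * 9.81 * 0.201 = 1971.81.
Hp = 39411.0 / 1971.81 = 19.99 m.

19.99


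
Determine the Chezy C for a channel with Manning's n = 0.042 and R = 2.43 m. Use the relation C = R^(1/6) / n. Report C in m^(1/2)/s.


The Chezy coefficient relates to Manning's n through C = R^(1/6) / n.
R^(1/6) = 2.43^(1/6) = 1.159492.
C = 1.159492 / 0.042 = 27.61 m^(1/2)/s.

27.61


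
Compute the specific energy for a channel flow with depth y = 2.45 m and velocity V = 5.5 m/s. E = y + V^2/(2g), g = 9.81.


Specific energy E = y + V^2/(2g).
Velocity head = V^2/(2g) = 5.5^2 / (2*9.81) = 30.25 / 19.62 = 1.5418 m.
E = 2.45 + 1.5418 = 3.9918 m.

3.9918


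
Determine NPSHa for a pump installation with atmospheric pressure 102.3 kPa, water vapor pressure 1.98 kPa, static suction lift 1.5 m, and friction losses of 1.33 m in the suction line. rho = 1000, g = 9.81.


NPSHa = p_atm/(rho*g) - z_s - hf_s - p_vap/(rho*g).
p_atm/(rho*g) = 102.3*1000 / (1000*9.81) = 10.428 m.
p_vap/(rho*g) = 1.98*1000 / (1000*9.81) = 0.202 m.
NPSHa = 10.428 - 1.5 - 1.33 - 0.202
      = 7.4 m.

7.4


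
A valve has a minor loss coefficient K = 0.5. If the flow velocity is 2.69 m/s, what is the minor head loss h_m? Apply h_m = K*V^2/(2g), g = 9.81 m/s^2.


Minor loss formula: h_m = K * V^2/(2g).
V^2 = 2.69^2 = 7.2361.
V^2/(2g) = 7.2361 / 19.62 = 0.3688 m.
h_m = 0.5 * 0.3688 = 0.1844 m.

0.1844


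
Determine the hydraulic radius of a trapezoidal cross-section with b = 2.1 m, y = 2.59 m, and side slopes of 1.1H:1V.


For a trapezoidal section with side slope z:
A = (b + z*y)*y = (2.1 + 1.1*2.59)*2.59 = 12.818 m^2.
P = b + 2*y*sqrt(1 + z^2) = 2.1 + 2*2.59*sqrt(1 + 1.1^2) = 9.801 m.
R = A/P = 12.818 / 9.801 = 1.3079 m.

1.3079


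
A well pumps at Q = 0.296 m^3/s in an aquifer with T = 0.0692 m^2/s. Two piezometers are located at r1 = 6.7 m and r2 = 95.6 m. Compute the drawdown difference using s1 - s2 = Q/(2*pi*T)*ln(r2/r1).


Thiem equation: s1 - s2 = Q/(2*pi*T) * ln(r2/r1).
ln(r2/r1) = ln(95.6/6.7) = 2.6581.
Q/(2*pi*T) = 0.296 / (2*pi*0.0692) = 0.296 / 0.4348 = 0.6808.
s1 - s2 = 0.6808 * 2.6581 = 1.8096 m.

1.8096


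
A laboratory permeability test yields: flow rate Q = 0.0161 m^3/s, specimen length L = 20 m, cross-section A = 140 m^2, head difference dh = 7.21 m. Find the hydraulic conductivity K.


From K = Q*L / (A*dh):
Numerator: Q*L = 0.0161 * 20 = 0.322.
Denominator: A*dh = 140 * 7.21 = 1009.4.
K = 0.322 / 1009.4 = 0.000319 m/s.

0.000319


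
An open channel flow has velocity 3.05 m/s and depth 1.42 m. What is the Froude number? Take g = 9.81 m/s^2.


The Froude number is defined as Fr = V / sqrt(g*y).
g*y = 9.81 * 1.42 = 13.9302.
sqrt(g*y) = sqrt(13.9302) = 3.7323.
Fr = 3.05 / 3.7323 = 0.8172.

0.8172


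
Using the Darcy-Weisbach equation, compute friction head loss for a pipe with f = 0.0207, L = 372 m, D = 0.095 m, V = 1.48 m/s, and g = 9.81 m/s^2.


Darcy-Weisbach equation: h_f = f * (L/D) * V^2/(2g).
f * L/D = 0.0207 * 372/0.095 = 81.0568.
V^2/(2g) = 1.48^2 / (2*9.81) = 2.1904 / 19.62 = 0.1116 m.
h_f = 81.0568 * 0.1116 = 9.049 m.

9.049


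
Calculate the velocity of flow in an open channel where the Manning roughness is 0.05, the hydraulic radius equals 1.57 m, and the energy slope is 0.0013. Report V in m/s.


Manning's equation gives V = (1/n) * R^(2/3) * S^(1/2).
First, compute R^(2/3) = 1.57^(2/3) = 1.3508.
Next, S^(1/2) = 0.0013^(1/2) = 0.036056.
Then 1/n = 1/0.05 = 20.0.
V = 20.0 * 1.3508 * 0.036056 = 0.9741 m/s.

0.9741


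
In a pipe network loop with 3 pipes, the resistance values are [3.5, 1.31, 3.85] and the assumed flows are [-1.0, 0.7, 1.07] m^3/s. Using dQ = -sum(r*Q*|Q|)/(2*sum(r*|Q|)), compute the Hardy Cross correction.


Numerator terms (r*Q*|Q|): 3.5*-1.0*|-1.0| = -3.5; 1.31*0.7*|0.7| = 0.6419; 3.85*1.07*|1.07| = 4.4079.
Sum of numerator = 1.5498.
Denominator terms (r*|Q|): 3.5*|-1.0| = 3.5; 1.31*|0.7| = 0.917; 3.85*|1.07| = 4.1195.
2 * sum of denominator = 2 * 8.5365 = 17.073.
dQ = -1.5498 / 17.073 = -0.0908 m^3/s.

-0.0908


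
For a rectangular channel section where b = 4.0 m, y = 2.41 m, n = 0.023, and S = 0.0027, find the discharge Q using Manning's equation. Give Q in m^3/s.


For a rectangular channel, the cross-sectional area A = b * y = 4.0 * 2.41 = 9.64 m^2.
The wetted perimeter P = b + 2y = 4.0 + 2*2.41 = 8.82 m.
Hydraulic radius R = A/P = 9.64/8.82 = 1.093 m.
Velocity V = (1/n)*R^(2/3)*S^(1/2) = (1/0.023)*1.093^(2/3)*0.0027^(1/2) = 2.3971 m/s.
Discharge Q = A * V = 9.64 * 2.3971 = 23.108 m^3/s.

23.108


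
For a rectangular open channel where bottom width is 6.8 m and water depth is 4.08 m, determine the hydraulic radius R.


For a rectangular section:
Flow area A = b * y = 6.8 * 4.08 = 27.74 m^2.
Wetted perimeter P = b + 2y = 6.8 + 2*4.08 = 14.96 m.
Hydraulic radius R = A/P = 27.74 / 14.96 = 1.8545 m.

1.8545


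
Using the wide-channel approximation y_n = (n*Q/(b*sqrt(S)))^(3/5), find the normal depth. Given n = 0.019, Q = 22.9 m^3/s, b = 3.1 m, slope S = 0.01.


We use the wide-channel approximation y_n = (n*Q/(b*sqrt(S)))^(3/5).
sqrt(S) = sqrt(0.01) = 0.1.
Numerator: n*Q = 0.019 * 22.9 = 0.4351.
Denominator: b*sqrt(S) = 3.1 * 0.1 = 0.31.
arg = 1.4035.
y_n = 1.4035^(3/5) = 1.2256 m.

1.2256


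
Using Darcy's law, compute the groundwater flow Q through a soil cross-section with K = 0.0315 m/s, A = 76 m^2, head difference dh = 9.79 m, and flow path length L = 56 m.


Darcy's law: Q = K * A * i, where i = dh/L.
Hydraulic gradient i = 9.79 / 56 = 0.174821.
Q = 0.0315 * 76 * 0.174821
  = 0.4185 m^3/s.

0.4185


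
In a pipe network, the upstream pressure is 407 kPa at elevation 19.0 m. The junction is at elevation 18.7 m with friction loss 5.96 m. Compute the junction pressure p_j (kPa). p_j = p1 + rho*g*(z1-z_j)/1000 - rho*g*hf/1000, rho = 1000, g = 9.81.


Junction pressure: p_j = p1 + rho*g*(z1 - z_j)/1000 - rho*g*hf/1000.
Elevation term = 1000*9.81*(19.0 - 18.7)/1000 = 2.943 kPa.
Friction term = 1000*9.81*5.96/1000 = 58.468 kPa.
p_j = 407 + 2.943 - 58.468 = 351.48 kPa.

351.48


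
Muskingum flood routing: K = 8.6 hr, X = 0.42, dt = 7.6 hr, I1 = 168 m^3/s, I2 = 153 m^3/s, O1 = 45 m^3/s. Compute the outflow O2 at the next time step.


Muskingum coefficients:
denom = 2*K*(1-X) + dt = 2*8.6*(1-0.42) + 7.6 = 17.576.
C0 = (dt - 2*K*X)/denom = (7.6 - 2*8.6*0.42)/17.576 = 0.0214.
C1 = (dt + 2*K*X)/denom = (7.6 + 2*8.6*0.42)/17.576 = 0.8434.
C2 = (2*K*(1-X) - dt)/denom = 0.1352.
O2 = C0*I2 + C1*I1 + C2*O1
   = 0.0214*153 + 0.8434*168 + 0.1352*45
   = 151.05 m^3/s.

151.05


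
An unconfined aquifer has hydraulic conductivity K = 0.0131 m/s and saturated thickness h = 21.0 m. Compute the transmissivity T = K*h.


Transmissivity is defined as T = K * h.
T = 0.0131 * 21.0
  = 0.2751 m^2/s.

0.2751


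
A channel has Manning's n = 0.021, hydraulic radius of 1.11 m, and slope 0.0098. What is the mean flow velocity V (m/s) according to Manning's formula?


Manning's equation gives V = (1/n) * R^(2/3) * S^(1/2).
First, compute R^(2/3) = 1.11^(2/3) = 1.0721.
Next, S^(1/2) = 0.0098^(1/2) = 0.098995.
Then 1/n = 1/0.021 = 47.62.
V = 47.62 * 1.0721 * 0.098995 = 5.0537 m/s.

5.0537


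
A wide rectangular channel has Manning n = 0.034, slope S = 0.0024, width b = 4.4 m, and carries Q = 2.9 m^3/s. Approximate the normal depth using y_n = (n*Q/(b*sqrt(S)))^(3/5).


We use the wide-channel approximation y_n = (n*Q/(b*sqrt(S)))^(3/5).
sqrt(S) = sqrt(0.0024) = 0.04899.
Numerator: n*Q = 0.034 * 2.9 = 0.0986.
Denominator: b*sqrt(S) = 4.4 * 0.04899 = 0.215556.
arg = 0.4574.
y_n = 0.4574^(3/5) = 0.6254 m.

0.6254


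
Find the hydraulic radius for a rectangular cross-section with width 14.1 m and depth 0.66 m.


For a rectangular section:
Flow area A = b * y = 14.1 * 0.66 = 9.31 m^2.
Wetted perimeter P = b + 2y = 14.1 + 2*0.66 = 15.42 m.
Hydraulic radius R = A/P = 9.31 / 15.42 = 0.6035 m.

0.6035


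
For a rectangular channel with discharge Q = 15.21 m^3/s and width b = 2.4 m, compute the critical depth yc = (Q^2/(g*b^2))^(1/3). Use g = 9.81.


Using yc = (Q^2 / (g * b^2))^(1/3):
Q^2 = 15.21^2 = 231.34.
g * b^2 = 9.81 * 2.4^2 = 9.81 * 5.76 = 56.51.
Q^2 / (g*b^2) = 231.34 / 56.51 = 4.0938.
yc = 4.0938^(1/3) = 1.5998 m.

1.5998


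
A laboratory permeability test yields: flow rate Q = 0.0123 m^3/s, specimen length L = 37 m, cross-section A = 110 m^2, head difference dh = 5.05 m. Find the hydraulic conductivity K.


From K = Q*L / (A*dh):
Numerator: Q*L = 0.0123 * 37 = 0.4551.
Denominator: A*dh = 110 * 5.05 = 555.5.
K = 0.4551 / 555.5 = 0.000819 m/s.

0.000819


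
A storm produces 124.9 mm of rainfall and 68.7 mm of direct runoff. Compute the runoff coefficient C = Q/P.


The runoff coefficient C = runoff depth / rainfall depth.
C = 68.7 / 124.9
  = 0.55.

0.55


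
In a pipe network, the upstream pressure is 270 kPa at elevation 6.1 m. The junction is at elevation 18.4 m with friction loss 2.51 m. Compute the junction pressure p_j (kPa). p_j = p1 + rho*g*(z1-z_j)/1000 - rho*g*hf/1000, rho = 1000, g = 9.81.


Junction pressure: p_j = p1 + rho*g*(z1 - z_j)/1000 - rho*g*hf/1000.
Elevation term = 1000*9.81*(6.1 - 18.4)/1000 = -120.663 kPa.
Friction term = 1000*9.81*2.51/1000 = 24.623 kPa.
p_j = 270 + -120.663 - 24.623 = 124.71 kPa.

124.71


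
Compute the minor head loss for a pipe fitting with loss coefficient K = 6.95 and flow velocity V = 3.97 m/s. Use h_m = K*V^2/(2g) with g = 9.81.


Minor loss formula: h_m = K * V^2/(2g).
V^2 = 3.97^2 = 15.7609.
V^2/(2g) = 15.7609 / 19.62 = 0.8033 m.
h_m = 6.95 * 0.8033 = 5.583 m.

5.583


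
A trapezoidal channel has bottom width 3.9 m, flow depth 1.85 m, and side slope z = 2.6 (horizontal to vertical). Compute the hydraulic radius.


For a trapezoidal section with side slope z:
A = (b + z*y)*y = (3.9 + 2.6*1.85)*1.85 = 16.114 m^2.
P = b + 2*y*sqrt(1 + z^2) = 3.9 + 2*1.85*sqrt(1 + 2.6^2) = 14.207 m.
R = A/P = 16.114 / 14.207 = 1.1342 m.

1.1342


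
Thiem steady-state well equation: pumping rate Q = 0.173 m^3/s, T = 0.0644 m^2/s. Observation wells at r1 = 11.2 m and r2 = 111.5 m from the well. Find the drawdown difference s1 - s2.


Thiem equation: s1 - s2 = Q/(2*pi*T) * ln(r2/r1).
ln(r2/r1) = ln(111.5/11.2) = 2.2981.
Q/(2*pi*T) = 0.173 / (2*pi*0.0644) = 0.173 / 0.4046 = 0.4275.
s1 - s2 = 0.4275 * 2.2981 = 0.9825 m.

0.9825


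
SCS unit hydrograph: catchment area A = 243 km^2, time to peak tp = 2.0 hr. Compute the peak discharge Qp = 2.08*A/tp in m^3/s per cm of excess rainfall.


SCS formula: Qp = 2.08 * A / tp.
Qp = 2.08 * 243 / 2.0
   = 505.44 / 2.0
   = 252.72 m^3/s per cm.

252.72


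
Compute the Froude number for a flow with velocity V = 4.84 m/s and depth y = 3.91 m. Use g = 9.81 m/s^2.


The Froude number is defined as Fr = V / sqrt(g*y).
g*y = 9.81 * 3.91 = 38.3571.
sqrt(g*y) = sqrt(38.3571) = 6.1933.
Fr = 4.84 / 6.1933 = 0.7815.

0.7815


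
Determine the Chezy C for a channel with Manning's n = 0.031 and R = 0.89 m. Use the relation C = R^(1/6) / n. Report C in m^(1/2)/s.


The Chezy coefficient relates to Manning's n through C = R^(1/6) / n.
R^(1/6) = 0.89^(1/6) = 0.980765.
C = 0.980765 / 0.031 = 31.64 m^(1/2)/s.

31.64


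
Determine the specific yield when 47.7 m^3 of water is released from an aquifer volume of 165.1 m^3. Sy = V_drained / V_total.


Specific yield Sy = Volume drained / Total volume.
Sy = 47.7 / 165.1
   = 0.2889.

0.2889


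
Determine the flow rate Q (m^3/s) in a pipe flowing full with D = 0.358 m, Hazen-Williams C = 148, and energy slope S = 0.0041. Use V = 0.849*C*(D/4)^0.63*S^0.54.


For a full circular pipe, R = D/4 = 0.358/4 = 0.0895 m.
V = 0.849 * 148 * 0.0895^0.63 * 0.0041^0.54
  = 0.849 * 148 * 0.218599 * 0.051393
  = 1.4116 m/s.
Pipe area A = pi*D^2/4 = pi*0.358^2/4 = 0.1007 m^2.
Q = A * V = 0.1007 * 1.4116 = 0.1421 m^3/s.

0.1421


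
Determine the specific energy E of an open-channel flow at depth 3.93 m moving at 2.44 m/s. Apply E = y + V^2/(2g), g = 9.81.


Specific energy E = y + V^2/(2g).
Velocity head = V^2/(2g) = 2.44^2 / (2*9.81) = 5.9536 / 19.62 = 0.3034 m.
E = 3.93 + 0.3034 = 4.2334 m.

4.2334


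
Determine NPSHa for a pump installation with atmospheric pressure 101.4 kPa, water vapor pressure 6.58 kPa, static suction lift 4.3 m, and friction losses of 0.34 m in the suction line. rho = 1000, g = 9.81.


NPSHa = p_atm/(rho*g) - z_s - hf_s - p_vap/(rho*g).
p_atm/(rho*g) = 101.4*1000 / (1000*9.81) = 10.336 m.
p_vap/(rho*g) = 6.58*1000 / (1000*9.81) = 0.671 m.
NPSHa = 10.336 - 4.3 - 0.34 - 0.671
      = 5.03 m.

5.03


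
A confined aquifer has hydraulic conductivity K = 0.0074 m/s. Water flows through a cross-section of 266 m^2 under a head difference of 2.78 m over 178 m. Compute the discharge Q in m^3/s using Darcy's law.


Darcy's law: Q = K * A * i, where i = dh/L.
Hydraulic gradient i = 2.78 / 178 = 0.015618.
Q = 0.0074 * 266 * 0.015618
  = 0.0307 m^3/s.

0.0307


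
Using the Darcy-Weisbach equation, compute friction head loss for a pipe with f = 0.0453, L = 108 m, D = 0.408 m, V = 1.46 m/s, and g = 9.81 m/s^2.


Darcy-Weisbach equation: h_f = f * (L/D) * V^2/(2g).
f * L/D = 0.0453 * 108/0.408 = 11.9912.
V^2/(2g) = 1.46^2 / (2*9.81) = 2.1316 / 19.62 = 0.1086 m.
h_f = 11.9912 * 0.1086 = 1.303 m.

1.303


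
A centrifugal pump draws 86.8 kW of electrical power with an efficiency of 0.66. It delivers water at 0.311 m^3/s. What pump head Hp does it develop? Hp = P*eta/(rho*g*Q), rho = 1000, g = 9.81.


Pump head formula: Hp = P * eta / (rho * g * Q).
Numerator: P * eta = 86.8 * 1000 * 0.66 = 57288.0 W.
Denominator: rho * g * Q = 1000 * 9.81 * 0.311 = 3050.91.
Hp = 57288.0 / 3050.91 = 18.78 m.

18.78


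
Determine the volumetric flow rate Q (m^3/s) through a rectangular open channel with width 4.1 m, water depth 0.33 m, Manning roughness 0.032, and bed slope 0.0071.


For a rectangular channel, the cross-sectional area A = b * y = 4.1 * 0.33 = 1.35 m^2.
The wetted perimeter P = b + 2y = 4.1 + 2*0.33 = 4.76 m.
Hydraulic radius R = A/P = 1.35/4.76 = 0.2842 m.
Velocity V = (1/n)*R^(2/3)*S^(1/2) = (1/0.032)*0.2842^(2/3)*0.0071^(1/2) = 1.1383 m/s.
Discharge Q = A * V = 1.35 * 1.1383 = 1.54 m^3/s.

1.54


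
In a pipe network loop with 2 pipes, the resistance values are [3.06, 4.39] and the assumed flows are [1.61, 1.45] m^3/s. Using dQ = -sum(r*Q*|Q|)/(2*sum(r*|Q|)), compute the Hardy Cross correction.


Numerator terms (r*Q*|Q|): 3.06*1.61*|1.61| = 7.9318; 4.39*1.45*|1.45| = 9.23.
Sum of numerator = 17.1618.
Denominator terms (r*|Q|): 3.06*|1.61| = 4.9266; 4.39*|1.45| = 6.3655.
2 * sum of denominator = 2 * 11.2921 = 22.5842.
dQ = -17.1618 / 22.5842 = -0.7599 m^3/s.

-0.7599


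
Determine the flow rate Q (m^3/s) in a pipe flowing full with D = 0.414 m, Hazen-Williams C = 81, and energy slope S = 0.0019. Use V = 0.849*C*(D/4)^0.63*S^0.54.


For a full circular pipe, R = D/4 = 0.414/4 = 0.1035 m.
V = 0.849 * 81 * 0.1035^0.63 * 0.0019^0.54
  = 0.849 * 81 * 0.239559 * 0.033926
  = 0.5589 m/s.
Pipe area A = pi*D^2/4 = pi*0.414^2/4 = 0.1346 m^2.
Q = A * V = 0.1346 * 0.5589 = 0.0752 m^3/s.

0.0752


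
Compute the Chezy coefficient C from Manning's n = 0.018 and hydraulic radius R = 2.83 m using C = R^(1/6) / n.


The Chezy coefficient relates to Manning's n through C = R^(1/6) / n.
R^(1/6) = 2.83^(1/6) = 1.189317.
C = 1.189317 / 0.018 = 66.07 m^(1/2)/s.

66.07


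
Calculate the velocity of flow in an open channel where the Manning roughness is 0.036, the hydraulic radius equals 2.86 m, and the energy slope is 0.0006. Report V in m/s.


Manning's equation gives V = (1/n) * R^(2/3) * S^(1/2).
First, compute R^(2/3) = 2.86^(2/3) = 2.0149.
Next, S^(1/2) = 0.0006^(1/2) = 0.024495.
Then 1/n = 1/0.036 = 27.78.
V = 27.78 * 2.0149 * 0.024495 = 1.3709 m/s.

1.3709


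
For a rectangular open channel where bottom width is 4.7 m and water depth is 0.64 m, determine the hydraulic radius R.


For a rectangular section:
Flow area A = b * y = 4.7 * 0.64 = 3.01 m^2.
Wetted perimeter P = b + 2y = 4.7 + 2*0.64 = 5.98 m.
Hydraulic radius R = A/P = 3.01 / 5.98 = 0.503 m.

0.503


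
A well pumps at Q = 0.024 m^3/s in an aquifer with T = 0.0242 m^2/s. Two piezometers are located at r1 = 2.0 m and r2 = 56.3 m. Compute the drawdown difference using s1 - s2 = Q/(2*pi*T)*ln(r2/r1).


Thiem equation: s1 - s2 = Q/(2*pi*T) * ln(r2/r1).
ln(r2/r1) = ln(56.3/2.0) = 3.3375.
Q/(2*pi*T) = 0.024 / (2*pi*0.0242) = 0.024 / 0.1521 = 0.1578.
s1 - s2 = 0.1578 * 3.3375 = 0.5268 m.

0.5268


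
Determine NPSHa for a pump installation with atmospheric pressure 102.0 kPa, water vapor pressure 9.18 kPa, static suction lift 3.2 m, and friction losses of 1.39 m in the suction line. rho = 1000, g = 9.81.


NPSHa = p_atm/(rho*g) - z_s - hf_s - p_vap/(rho*g).
p_atm/(rho*g) = 102.0*1000 / (1000*9.81) = 10.398 m.
p_vap/(rho*g) = 9.18*1000 / (1000*9.81) = 0.936 m.
NPSHa = 10.398 - 3.2 - 1.39 - 0.936
      = 4.87 m.

4.87


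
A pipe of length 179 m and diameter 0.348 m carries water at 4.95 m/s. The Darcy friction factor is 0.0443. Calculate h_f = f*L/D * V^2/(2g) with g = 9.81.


Darcy-Weisbach equation: h_f = f * (L/D) * V^2/(2g).
f * L/D = 0.0443 * 179/0.348 = 22.7865.
V^2/(2g) = 4.95^2 / (2*9.81) = 24.5025 / 19.62 = 1.2489 m.
h_f = 22.7865 * 1.2489 = 28.457 m.

28.457


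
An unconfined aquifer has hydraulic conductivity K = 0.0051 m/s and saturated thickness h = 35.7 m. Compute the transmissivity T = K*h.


Transmissivity is defined as T = K * h.
T = 0.0051 * 35.7
  = 0.1821 m^2/s.

0.1821


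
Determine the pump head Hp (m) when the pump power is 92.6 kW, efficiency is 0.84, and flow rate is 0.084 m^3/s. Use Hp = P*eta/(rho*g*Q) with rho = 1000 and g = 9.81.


Pump head formula: Hp = P * eta / (rho * g * Q).
Numerator: P * eta = 92.6 * 1000 * 0.84 = 77784.0 W.
Denominator: rho * g * Q = 1000 * 9.81 * 0.084 = 824.04.
Hp = 77784.0 / 824.04 = 94.39 m.

94.39


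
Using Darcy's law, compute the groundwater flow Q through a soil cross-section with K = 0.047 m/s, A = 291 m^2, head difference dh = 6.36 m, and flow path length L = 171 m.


Darcy's law: Q = K * A * i, where i = dh/L.
Hydraulic gradient i = 6.36 / 171 = 0.037193.
Q = 0.047 * 291 * 0.037193
  = 0.5087 m^3/s.

0.5087


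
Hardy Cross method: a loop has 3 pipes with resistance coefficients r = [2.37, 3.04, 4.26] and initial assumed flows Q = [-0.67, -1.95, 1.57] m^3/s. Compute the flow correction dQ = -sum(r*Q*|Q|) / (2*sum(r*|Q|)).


Numerator terms (r*Q*|Q|): 2.37*-0.67*|-0.67| = -1.0639; 3.04*-1.95*|-1.95| = -11.5596; 4.26*1.57*|1.57| = 10.5005.
Sum of numerator = -2.123.
Denominator terms (r*|Q|): 2.37*|-0.67| = 1.5879; 3.04*|-1.95| = 5.928; 4.26*|1.57| = 6.6882.
2 * sum of denominator = 2 * 14.2041 = 28.4082.
dQ = --2.123 / 28.4082 = 0.0747 m^3/s.

0.0747


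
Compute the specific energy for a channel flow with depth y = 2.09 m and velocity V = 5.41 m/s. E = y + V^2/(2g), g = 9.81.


Specific energy E = y + V^2/(2g).
Velocity head = V^2/(2g) = 5.41^2 / (2*9.81) = 29.2681 / 19.62 = 1.4917 m.
E = 2.09 + 1.4917 = 3.5817 m.

3.5817


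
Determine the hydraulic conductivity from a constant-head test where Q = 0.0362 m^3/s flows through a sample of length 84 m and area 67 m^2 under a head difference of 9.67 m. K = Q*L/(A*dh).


From K = Q*L / (A*dh):
Numerator: Q*L = 0.0362 * 84 = 3.0408.
Denominator: A*dh = 67 * 9.67 = 647.89.
K = 3.0408 / 647.89 = 0.004693 m/s.

0.004693


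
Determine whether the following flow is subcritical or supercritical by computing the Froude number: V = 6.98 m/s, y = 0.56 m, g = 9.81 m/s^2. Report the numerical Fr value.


The Froude number is defined as Fr = V / sqrt(g*y).
g*y = 9.81 * 0.56 = 5.4936.
sqrt(g*y) = sqrt(5.4936) = 2.3438.
Fr = 6.98 / 2.3438 = 2.978.
Since Fr > 1, the flow is supercritical.

2.978


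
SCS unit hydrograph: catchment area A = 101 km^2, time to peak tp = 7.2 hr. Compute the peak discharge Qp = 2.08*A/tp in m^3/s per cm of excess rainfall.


SCS formula: Qp = 2.08 * A / tp.
Qp = 2.08 * 101 / 7.2
   = 210.08 / 7.2
   = 29.18 m^3/s per cm.

29.18


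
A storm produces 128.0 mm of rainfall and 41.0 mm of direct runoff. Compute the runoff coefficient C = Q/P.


The runoff coefficient C = runoff depth / rainfall depth.
C = 41.0 / 128.0
  = 0.3203.

0.3203


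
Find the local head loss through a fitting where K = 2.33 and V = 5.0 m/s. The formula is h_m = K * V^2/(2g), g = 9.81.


Minor loss formula: h_m = K * V^2/(2g).
V^2 = 5.0^2 = 25.0.
V^2/(2g) = 25.0 / 19.62 = 1.2742 m.
h_m = 2.33 * 1.2742 = 2.9689 m.

2.9689


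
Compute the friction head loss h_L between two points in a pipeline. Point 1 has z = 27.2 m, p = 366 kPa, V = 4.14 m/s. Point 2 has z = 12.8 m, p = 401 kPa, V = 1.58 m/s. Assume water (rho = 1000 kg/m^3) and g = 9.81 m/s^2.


Total head at each section: H = z + p/(rho*g) + V^2/(2g).
H1 = 27.2 + 366*1000/(1000*9.81) + 4.14^2/(2*9.81)
   = 27.2 + 37.309 + 0.8736
   = 65.382 m.
H2 = 12.8 + 401*1000/(1000*9.81) + 1.58^2/(2*9.81)
   = 12.8 + 40.877 + 0.1272
   = 53.804 m.
h_L = H1 - H2 = 65.382 - 53.804 = 11.579 m.

11.579


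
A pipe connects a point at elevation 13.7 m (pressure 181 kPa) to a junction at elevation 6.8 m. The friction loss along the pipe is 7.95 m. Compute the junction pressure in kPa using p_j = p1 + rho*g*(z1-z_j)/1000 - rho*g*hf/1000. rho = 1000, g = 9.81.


Junction pressure: p_j = p1 + rho*g*(z1 - z_j)/1000 - rho*g*hf/1000.
Elevation term = 1000*9.81*(13.7 - 6.8)/1000 = 67.689 kPa.
Friction term = 1000*9.81*7.95/1000 = 77.99 kPa.
p_j = 181 + 67.689 - 77.99 = 170.7 kPa.

170.7


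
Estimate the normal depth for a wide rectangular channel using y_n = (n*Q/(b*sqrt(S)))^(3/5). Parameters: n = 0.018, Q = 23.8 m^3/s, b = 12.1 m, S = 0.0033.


We use the wide-channel approximation y_n = (n*Q/(b*sqrt(S)))^(3/5).
sqrt(S) = sqrt(0.0033) = 0.057446.
Numerator: n*Q = 0.018 * 23.8 = 0.4284.
Denominator: b*sqrt(S) = 12.1 * 0.057446 = 0.695097.
arg = 0.6163.
y_n = 0.6163^(3/5) = 0.748 m.

0.748


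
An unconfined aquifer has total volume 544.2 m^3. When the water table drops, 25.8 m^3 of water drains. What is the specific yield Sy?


Specific yield Sy = Volume drained / Total volume.
Sy = 25.8 / 544.2
   = 0.0474.

0.0474


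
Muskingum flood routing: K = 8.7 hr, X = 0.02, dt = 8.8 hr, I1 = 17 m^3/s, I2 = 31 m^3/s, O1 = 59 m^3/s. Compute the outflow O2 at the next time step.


Muskingum coefficients:
denom = 2*K*(1-X) + dt = 2*8.7*(1-0.02) + 8.8 = 25.852.
C0 = (dt - 2*K*X)/denom = (8.8 - 2*8.7*0.02)/25.852 = 0.3269.
C1 = (dt + 2*K*X)/denom = (8.8 + 2*8.7*0.02)/25.852 = 0.3539.
C2 = (2*K*(1-X) - dt)/denom = 0.3192.
O2 = C0*I2 + C1*I1 + C2*O1
   = 0.3269*31 + 0.3539*17 + 0.3192*59
   = 34.98 m^3/s.

34.98


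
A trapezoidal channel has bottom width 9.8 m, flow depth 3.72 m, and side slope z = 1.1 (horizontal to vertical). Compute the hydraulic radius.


For a trapezoidal section with side slope z:
A = (b + z*y)*y = (9.8 + 1.1*3.72)*3.72 = 51.678 m^2.
P = b + 2*y*sqrt(1 + z^2) = 9.8 + 2*3.72*sqrt(1 + 1.1^2) = 20.86 m.
R = A/P = 51.678 / 20.86 = 2.4773 m.

2.4773


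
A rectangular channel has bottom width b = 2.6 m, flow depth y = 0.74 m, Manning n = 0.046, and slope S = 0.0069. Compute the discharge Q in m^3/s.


For a rectangular channel, the cross-sectional area A = b * y = 2.6 * 0.74 = 1.92 m^2.
The wetted perimeter P = b + 2y = 2.6 + 2*0.74 = 4.08 m.
Hydraulic radius R = A/P = 1.92/4.08 = 0.4716 m.
Velocity V = (1/n)*R^(2/3)*S^(1/2) = (1/0.046)*0.4716^(2/3)*0.0069^(1/2) = 1.094 m/s.
Discharge Q = A * V = 1.92 * 1.094 = 2.105 m^3/s.

2.105


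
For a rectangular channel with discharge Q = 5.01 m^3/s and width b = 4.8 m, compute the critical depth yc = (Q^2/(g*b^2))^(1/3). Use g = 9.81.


Using yc = (Q^2 / (g * b^2))^(1/3):
Q^2 = 5.01^2 = 25.1.
g * b^2 = 9.81 * 4.8^2 = 9.81 * 23.04 = 226.02.
Q^2 / (g*b^2) = 25.1 / 226.02 = 0.1111.
yc = 0.1111^(1/3) = 0.4807 m.

0.4807


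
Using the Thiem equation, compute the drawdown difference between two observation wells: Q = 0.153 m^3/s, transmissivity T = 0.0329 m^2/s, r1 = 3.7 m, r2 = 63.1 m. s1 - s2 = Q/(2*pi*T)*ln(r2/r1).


Thiem equation: s1 - s2 = Q/(2*pi*T) * ln(r2/r1).
ln(r2/r1) = ln(63.1/3.7) = 2.8364.
Q/(2*pi*T) = 0.153 / (2*pi*0.0329) = 0.153 / 0.2067 = 0.7401.
s1 - s2 = 0.7401 * 2.8364 = 2.0993 m.

2.0993


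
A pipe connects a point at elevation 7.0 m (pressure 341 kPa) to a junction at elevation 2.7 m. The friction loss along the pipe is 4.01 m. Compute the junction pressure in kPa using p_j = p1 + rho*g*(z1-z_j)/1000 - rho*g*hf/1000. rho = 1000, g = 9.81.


Junction pressure: p_j = p1 + rho*g*(z1 - z_j)/1000 - rho*g*hf/1000.
Elevation term = 1000*9.81*(7.0 - 2.7)/1000 = 42.183 kPa.
Friction term = 1000*9.81*4.01/1000 = 39.338 kPa.
p_j = 341 + 42.183 - 39.338 = 343.84 kPa.

343.84


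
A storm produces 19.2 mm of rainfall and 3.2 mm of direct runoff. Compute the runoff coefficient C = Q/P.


The runoff coefficient C = runoff depth / rainfall depth.
C = 3.2 / 19.2
  = 0.1667.

0.1667


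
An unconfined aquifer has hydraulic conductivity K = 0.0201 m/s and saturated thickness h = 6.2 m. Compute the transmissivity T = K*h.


Transmissivity is defined as T = K * h.
T = 0.0201 * 6.2
  = 0.1246 m^2/s.

0.1246


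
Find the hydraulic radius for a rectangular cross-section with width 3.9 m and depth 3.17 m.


For a rectangular section:
Flow area A = b * y = 3.9 * 3.17 = 12.36 m^2.
Wetted perimeter P = b + 2y = 3.9 + 2*3.17 = 10.24 m.
Hydraulic radius R = A/P = 12.36 / 10.24 = 1.2073 m.

1.2073


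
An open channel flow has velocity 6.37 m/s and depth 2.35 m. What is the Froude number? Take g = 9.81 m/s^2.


The Froude number is defined as Fr = V / sqrt(g*y).
g*y = 9.81 * 2.35 = 23.0535.
sqrt(g*y) = sqrt(23.0535) = 4.8014.
Fr = 6.37 / 4.8014 = 1.3267.

1.3267


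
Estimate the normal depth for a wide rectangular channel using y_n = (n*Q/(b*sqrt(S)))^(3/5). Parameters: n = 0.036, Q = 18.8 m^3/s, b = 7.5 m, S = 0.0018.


We use the wide-channel approximation y_n = (n*Q/(b*sqrt(S)))^(3/5).
sqrt(S) = sqrt(0.0018) = 0.042426.
Numerator: n*Q = 0.036 * 18.8 = 0.6768.
Denominator: b*sqrt(S) = 7.5 * 0.042426 = 0.318195.
arg = 2.127.
y_n = 2.127^(3/5) = 1.5727 m.

1.5727


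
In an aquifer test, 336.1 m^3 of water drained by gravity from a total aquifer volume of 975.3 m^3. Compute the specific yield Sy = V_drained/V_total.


Specific yield Sy = Volume drained / Total volume.
Sy = 336.1 / 975.3
   = 0.3446.

0.3446


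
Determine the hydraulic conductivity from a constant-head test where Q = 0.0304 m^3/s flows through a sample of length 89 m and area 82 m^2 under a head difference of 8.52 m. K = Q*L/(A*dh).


From K = Q*L / (A*dh):
Numerator: Q*L = 0.0304 * 89 = 2.7056.
Denominator: A*dh = 82 * 8.52 = 698.64.
K = 2.7056 / 698.64 = 0.003873 m/s.

0.003873


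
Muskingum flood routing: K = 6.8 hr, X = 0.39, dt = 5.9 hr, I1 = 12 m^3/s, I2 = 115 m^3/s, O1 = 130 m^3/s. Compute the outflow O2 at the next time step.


Muskingum coefficients:
denom = 2*K*(1-X) + dt = 2*6.8*(1-0.39) + 5.9 = 14.196.
C0 = (dt - 2*K*X)/denom = (5.9 - 2*6.8*0.39)/14.196 = 0.042.
C1 = (dt + 2*K*X)/denom = (5.9 + 2*6.8*0.39)/14.196 = 0.7892.
C2 = (2*K*(1-X) - dt)/denom = 0.1688.
O2 = C0*I2 + C1*I1 + C2*O1
   = 0.042*115 + 0.7892*12 + 0.1688*130
   = 36.24 m^3/s.

36.24


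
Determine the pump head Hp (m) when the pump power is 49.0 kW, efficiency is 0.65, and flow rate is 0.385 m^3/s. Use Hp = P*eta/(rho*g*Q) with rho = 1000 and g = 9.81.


Pump head formula: Hp = P * eta / (rho * g * Q).
Numerator: P * eta = 49.0 * 1000 * 0.65 = 31850.0 W.
Denominator: rho * g * Q = 1000 * 9.81 * 0.385 = 3776.85.
Hp = 31850.0 / 3776.85 = 8.43 m.

8.43


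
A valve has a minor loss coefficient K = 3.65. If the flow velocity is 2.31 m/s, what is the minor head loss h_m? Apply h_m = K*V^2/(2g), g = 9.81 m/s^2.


Minor loss formula: h_m = K * V^2/(2g).
V^2 = 2.31^2 = 5.3361.
V^2/(2g) = 5.3361 / 19.62 = 0.272 m.
h_m = 3.65 * 0.272 = 0.9927 m.

0.9927


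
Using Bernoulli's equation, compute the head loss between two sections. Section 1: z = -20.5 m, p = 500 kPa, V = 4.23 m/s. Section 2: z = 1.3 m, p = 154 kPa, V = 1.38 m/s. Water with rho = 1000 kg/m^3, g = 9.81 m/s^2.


Total head at each section: H = z + p/(rho*g) + V^2/(2g).
H1 = -20.5 + 500*1000/(1000*9.81) + 4.23^2/(2*9.81)
   = -20.5 + 50.968 + 0.912
   = 31.38 m.
H2 = 1.3 + 154*1000/(1000*9.81) + 1.38^2/(2*9.81)
   = 1.3 + 15.698 + 0.0971
   = 17.095 m.
h_L = H1 - H2 = 31.38 - 17.095 = 14.285 m.

14.285


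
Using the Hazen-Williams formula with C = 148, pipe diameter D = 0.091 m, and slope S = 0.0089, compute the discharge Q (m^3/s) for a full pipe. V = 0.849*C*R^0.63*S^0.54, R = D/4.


For a full circular pipe, R = D/4 = 0.091/4 = 0.0227 m.
V = 0.849 * 148 * 0.0227^0.63 * 0.0089^0.54
  = 0.849 * 148 * 0.092236 * 0.078104
  = 0.9052 m/s.
Pipe area A = pi*D^2/4 = pi*0.091^2/4 = 0.0065 m^2.
Q = A * V = 0.0065 * 0.9052 = 0.0059 m^3/s.

0.0059


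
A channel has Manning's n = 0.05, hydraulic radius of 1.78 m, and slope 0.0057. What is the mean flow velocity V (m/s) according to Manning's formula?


Manning's equation gives V = (1/n) * R^(2/3) * S^(1/2).
First, compute R^(2/3) = 1.78^(2/3) = 1.4687.
Next, S^(1/2) = 0.0057^(1/2) = 0.075498.
Then 1/n = 1/0.05 = 20.0.
V = 20.0 * 1.4687 * 0.075498 = 2.2178 m/s.

2.2178


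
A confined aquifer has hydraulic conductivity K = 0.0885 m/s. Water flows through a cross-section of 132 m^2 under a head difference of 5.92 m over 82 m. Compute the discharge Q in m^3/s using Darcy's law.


Darcy's law: Q = K * A * i, where i = dh/L.
Hydraulic gradient i = 5.92 / 82 = 0.072195.
Q = 0.0885 * 132 * 0.072195
  = 0.8434 m^3/s.

0.8434


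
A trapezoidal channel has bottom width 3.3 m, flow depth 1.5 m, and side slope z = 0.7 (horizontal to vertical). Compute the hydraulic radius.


For a trapezoidal section with side slope z:
A = (b + z*y)*y = (3.3 + 0.7*1.5)*1.5 = 6.525 m^2.
P = b + 2*y*sqrt(1 + z^2) = 3.3 + 2*1.5*sqrt(1 + 0.7^2) = 6.962 m.
R = A/P = 6.525 / 6.962 = 0.9372 m.

0.9372


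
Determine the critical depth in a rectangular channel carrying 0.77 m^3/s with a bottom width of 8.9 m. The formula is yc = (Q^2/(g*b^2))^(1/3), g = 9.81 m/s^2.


Using yc = (Q^2 / (g * b^2))^(1/3):
Q^2 = 0.77^2 = 0.59.
g * b^2 = 9.81 * 8.9^2 = 9.81 * 79.21 = 777.05.
Q^2 / (g*b^2) = 0.59 / 777.05 = 0.0008.
yc = 0.0008^(1/3) = 0.0914 m.

0.0914


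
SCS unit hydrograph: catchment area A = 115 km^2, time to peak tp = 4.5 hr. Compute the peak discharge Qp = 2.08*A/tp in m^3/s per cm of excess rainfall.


SCS formula: Qp = 2.08 * A / tp.
Qp = 2.08 * 115 / 4.5
   = 239.2 / 4.5
   = 53.16 m^3/s per cm.

53.16


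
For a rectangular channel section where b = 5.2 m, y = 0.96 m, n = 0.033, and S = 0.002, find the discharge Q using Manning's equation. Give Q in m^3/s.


For a rectangular channel, the cross-sectional area A = b * y = 5.2 * 0.96 = 4.99 m^2.
The wetted perimeter P = b + 2y = 5.2 + 2*0.96 = 7.12 m.
Hydraulic radius R = A/P = 4.99/7.12 = 0.7011 m.
Velocity V = (1/n)*R^(2/3)*S^(1/2) = (1/0.033)*0.7011^(2/3)*0.002^(1/2) = 1.0695 m/s.
Discharge Q = A * V = 4.99 * 1.0695 = 5.339 m^3/s.

5.339


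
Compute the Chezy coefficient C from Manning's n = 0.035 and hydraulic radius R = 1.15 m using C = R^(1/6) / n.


The Chezy coefficient relates to Manning's n through C = R^(1/6) / n.
R^(1/6) = 1.15^(1/6) = 1.023567.
C = 1.023567 / 0.035 = 29.24 m^(1/2)/s.

29.24


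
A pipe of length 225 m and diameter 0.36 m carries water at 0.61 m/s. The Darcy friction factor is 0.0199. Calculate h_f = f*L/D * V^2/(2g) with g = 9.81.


Darcy-Weisbach equation: h_f = f * (L/D) * V^2/(2g).
f * L/D = 0.0199 * 225/0.36 = 12.4375.
V^2/(2g) = 0.61^2 / (2*9.81) = 0.3721 / 19.62 = 0.019 m.
h_f = 12.4375 * 0.019 = 0.236 m.

0.236


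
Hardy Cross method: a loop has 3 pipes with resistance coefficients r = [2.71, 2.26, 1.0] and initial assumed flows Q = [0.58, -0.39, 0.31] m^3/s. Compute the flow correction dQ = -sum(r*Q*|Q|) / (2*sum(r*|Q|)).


Numerator terms (r*Q*|Q|): 2.71*0.58*|0.58| = 0.9116; 2.26*-0.39*|-0.39| = -0.3437; 1.0*0.31*|0.31| = 0.0961.
Sum of numerator = 0.664.
Denominator terms (r*|Q|): 2.71*|0.58| = 1.5718; 2.26*|-0.39| = 0.8814; 1.0*|0.31| = 0.31.
2 * sum of denominator = 2 * 2.7632 = 5.5264.
dQ = -0.664 / 5.5264 = -0.1202 m^3/s.

-0.1202


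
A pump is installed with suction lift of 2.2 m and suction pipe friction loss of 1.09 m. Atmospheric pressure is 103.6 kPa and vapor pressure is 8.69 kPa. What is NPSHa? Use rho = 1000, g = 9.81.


NPSHa = p_atm/(rho*g) - z_s - hf_s - p_vap/(rho*g).
p_atm/(rho*g) = 103.6*1000 / (1000*9.81) = 10.561 m.
p_vap/(rho*g) = 8.69*1000 / (1000*9.81) = 0.886 m.
NPSHa = 10.561 - 2.2 - 1.09 - 0.886
      = 6.38 m.

6.38


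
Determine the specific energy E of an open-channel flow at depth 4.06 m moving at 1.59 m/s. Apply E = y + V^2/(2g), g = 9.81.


Specific energy E = y + V^2/(2g).
Velocity head = V^2/(2g) = 1.59^2 / (2*9.81) = 2.5281 / 19.62 = 0.1289 m.
E = 4.06 + 0.1289 = 4.1889 m.

4.1889


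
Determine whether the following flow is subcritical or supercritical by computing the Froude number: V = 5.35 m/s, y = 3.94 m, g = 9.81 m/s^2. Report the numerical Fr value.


The Froude number is defined as Fr = V / sqrt(g*y).
g*y = 9.81 * 3.94 = 38.6514.
sqrt(g*y) = sqrt(38.6514) = 6.217.
Fr = 5.35 / 6.217 = 0.8605.
Since Fr < 1, the flow is subcritical.

0.8605


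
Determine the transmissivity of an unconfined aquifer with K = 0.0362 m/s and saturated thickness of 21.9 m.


Transmissivity is defined as T = K * h.
T = 0.0362 * 21.9
  = 0.7928 m^2/s.

0.7928


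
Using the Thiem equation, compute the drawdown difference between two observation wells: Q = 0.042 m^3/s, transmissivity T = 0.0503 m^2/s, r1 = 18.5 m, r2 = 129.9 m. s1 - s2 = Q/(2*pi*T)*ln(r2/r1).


Thiem equation: s1 - s2 = Q/(2*pi*T) * ln(r2/r1).
ln(r2/r1) = ln(129.9/18.5) = 1.949.
Q/(2*pi*T) = 0.042 / (2*pi*0.0503) = 0.042 / 0.316 = 0.1329.
s1 - s2 = 0.1329 * 1.949 = 0.259 m.

0.259


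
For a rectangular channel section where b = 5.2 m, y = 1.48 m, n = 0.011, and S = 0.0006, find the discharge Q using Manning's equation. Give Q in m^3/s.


For a rectangular channel, the cross-sectional area A = b * y = 5.2 * 1.48 = 7.7 m^2.
The wetted perimeter P = b + 2y = 5.2 + 2*1.48 = 8.16 m.
Hydraulic radius R = A/P = 7.7/8.16 = 0.9431 m.
Velocity V = (1/n)*R^(2/3)*S^(1/2) = (1/0.011)*0.9431^(2/3)*0.0006^(1/2) = 2.1416 m/s.
Discharge Q = A * V = 7.7 * 2.1416 = 16.482 m^3/s.

16.482


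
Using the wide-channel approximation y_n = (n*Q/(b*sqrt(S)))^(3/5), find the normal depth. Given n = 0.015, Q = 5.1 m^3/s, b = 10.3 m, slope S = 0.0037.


We use the wide-channel approximation y_n = (n*Q/(b*sqrt(S)))^(3/5).
sqrt(S) = sqrt(0.0037) = 0.060828.
Numerator: n*Q = 0.015 * 5.1 = 0.0765.
Denominator: b*sqrt(S) = 10.3 * 0.060828 = 0.626528.
arg = 0.1221.
y_n = 0.1221^(3/5) = 0.2832 m.

0.2832


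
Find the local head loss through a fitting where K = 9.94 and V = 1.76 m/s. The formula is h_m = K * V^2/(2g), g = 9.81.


Minor loss formula: h_m = K * V^2/(2g).
V^2 = 1.76^2 = 3.0976.
V^2/(2g) = 3.0976 / 19.62 = 0.1579 m.
h_m = 9.94 * 0.1579 = 1.5693 m.

1.5693
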